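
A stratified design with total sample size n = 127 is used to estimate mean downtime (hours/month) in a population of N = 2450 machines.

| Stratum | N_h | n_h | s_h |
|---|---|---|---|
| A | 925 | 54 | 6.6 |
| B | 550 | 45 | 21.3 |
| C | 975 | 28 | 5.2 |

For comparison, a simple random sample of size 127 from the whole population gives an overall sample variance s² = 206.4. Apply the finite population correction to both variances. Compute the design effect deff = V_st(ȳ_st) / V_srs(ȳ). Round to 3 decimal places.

V̂(ȳ_st) = Σ W_h² (1 − n_h/N_h) s_h²/n_h, with W_h = N_h/N and N = 2450:
  stratum A: (925/2450)²·(1 − 54/925)·6.6²/54 = 0.108273
  stratum B: (550/2450)²·(1 − 45/550)·21.3²/45 = 0.466518
  stratum C: (975/2450)²·(1 − 28/975)·5.2²/28 = 0.148549
V_st = 0.723341
V_srs = (1 − 127/2450)·206.4/127 = 1.54095
deff = V_st / V_srs = 0.723341/1.54095 = 0.4694

deff ≈ 0.469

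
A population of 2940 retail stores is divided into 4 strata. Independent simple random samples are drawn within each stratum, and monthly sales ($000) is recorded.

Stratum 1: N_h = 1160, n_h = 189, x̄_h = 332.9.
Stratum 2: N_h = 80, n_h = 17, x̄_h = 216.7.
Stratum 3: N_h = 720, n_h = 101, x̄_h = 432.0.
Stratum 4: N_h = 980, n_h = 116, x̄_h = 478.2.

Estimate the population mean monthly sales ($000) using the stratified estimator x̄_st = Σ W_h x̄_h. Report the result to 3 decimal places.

x̄_st ≈ 402.441

N = Σ N_h = 2940. Stratum weights W_h = N_h/N.
x̄_st = (1160·332.9 + 80·216.7 + 720·432.0 + 980·478.2) / 2940 = 402.44082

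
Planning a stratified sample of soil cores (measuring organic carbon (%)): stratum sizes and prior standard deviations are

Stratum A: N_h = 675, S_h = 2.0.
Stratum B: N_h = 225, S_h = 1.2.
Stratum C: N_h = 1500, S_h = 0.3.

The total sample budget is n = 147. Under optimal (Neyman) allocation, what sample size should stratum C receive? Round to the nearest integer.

32

Neyman allocation: n_h = n · N_h S_h / Σ N_i S_i, with n = 147.
  stratum A: N_h·S_h = 675·2.0 = 1350.00
  stratum B: N_h·S_h = 225·1.2 = 270.00
  stratum C: N_h·S_h = 1500·0.3 = 450.00
Σ N_h S_h = 2070.00
n for stratum C = 147·450.00/2070.00 = 31.957 → 32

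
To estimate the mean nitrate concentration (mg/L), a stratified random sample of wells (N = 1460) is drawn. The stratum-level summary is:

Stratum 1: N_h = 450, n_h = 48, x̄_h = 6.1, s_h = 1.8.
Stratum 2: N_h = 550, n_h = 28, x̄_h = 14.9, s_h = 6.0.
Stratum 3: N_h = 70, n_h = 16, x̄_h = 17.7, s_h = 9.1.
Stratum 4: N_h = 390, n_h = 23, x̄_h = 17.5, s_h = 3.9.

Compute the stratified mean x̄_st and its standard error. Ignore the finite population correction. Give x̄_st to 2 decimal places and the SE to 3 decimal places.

x̄_st ≈ 13.02, SE ≈ 0.498

x̄_st = Σ W_h x̄_h = (450·6.1 + 550·14.9 + 70·17.7 + 390·17.5)/1460 = 13.01644
V̂(x̄_st) = Σ W_h² s_h²/n_h, with W_h = N_h/N and N = 1460:
  stratum 1: (450/1460)²·1.8²/48 = 0.00641244
  stratum 2: (550/1460)²·6.0²/28 = 0.182459
  stratum 3: (70/1460)²·9.1²/16 = 0.0118974
  stratum 4: (390/1460)²·3.9²/23 = 0.0471873
V̂(x̄_st) = 0.247956
SE(x̄_st) = √0.247956 = 0.497951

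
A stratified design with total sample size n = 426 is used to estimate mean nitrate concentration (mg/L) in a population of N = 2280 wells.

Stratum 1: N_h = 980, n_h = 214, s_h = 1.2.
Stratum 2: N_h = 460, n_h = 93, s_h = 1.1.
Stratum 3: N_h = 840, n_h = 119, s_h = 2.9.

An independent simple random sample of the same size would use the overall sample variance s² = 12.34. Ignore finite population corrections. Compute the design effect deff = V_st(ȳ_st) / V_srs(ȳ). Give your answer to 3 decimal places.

deff ≈ 0.392

V̂(ȳ_st) = Σ W_h² s_h²/n_h, with W_h = N_h/N and N = 2280:
  stratum 1: (980/2280)²·1.2²/214 = 0.00124317
  stratum 2: (460/2280)²·1.1²/93 = 0.000529601
  stratum 3: (840/2280)²·2.9²/119 = 0.00959263
V_st = 0.0113654
V_srs = s²/n = 12.34/426 = 0.0289671
deff = V_st / V_srs = 0.0113654/0.0289671 = 0.3924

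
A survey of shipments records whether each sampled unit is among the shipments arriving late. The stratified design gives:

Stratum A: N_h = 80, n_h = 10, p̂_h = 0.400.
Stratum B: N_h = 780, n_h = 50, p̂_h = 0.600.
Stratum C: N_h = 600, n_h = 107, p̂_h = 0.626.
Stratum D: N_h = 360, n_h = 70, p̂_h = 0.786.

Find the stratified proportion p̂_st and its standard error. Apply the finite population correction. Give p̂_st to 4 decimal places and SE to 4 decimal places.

N = 1820; stratum weights W_h = N_h/N.
p̂_st = Σ W_h p̂_h = (80·0.400 + 780·0.600 + 600·0.626 + 360·0.786)/1820 = 0.63657
V̂(p̂_st) = Σ W_h² (1 − n_h/N_h) p̂_h(1−p̂_h)/(n_h−1):
  stratum A: (80/1820)²·(1 − 10/80)·0.400·0.600/9 = 4.50831e-05
  stratum B: (780/1820)²·(1 − 50/780)·0.600·0.400/49 = 0.000841957
  stratum C: (600/1820)²·(1 − 107/600)·0.626·0.374/106 = 0.00019724
  stratum D: (360/1820)²·(1 − 70/360)·0.786·0.214/69 = 7.68325e-05
V̂(p̂_st) = 0.00116111; SE = √V̂ = 0.0340751

p̂_st ≈ 0.6366, SE ≈ 0.0341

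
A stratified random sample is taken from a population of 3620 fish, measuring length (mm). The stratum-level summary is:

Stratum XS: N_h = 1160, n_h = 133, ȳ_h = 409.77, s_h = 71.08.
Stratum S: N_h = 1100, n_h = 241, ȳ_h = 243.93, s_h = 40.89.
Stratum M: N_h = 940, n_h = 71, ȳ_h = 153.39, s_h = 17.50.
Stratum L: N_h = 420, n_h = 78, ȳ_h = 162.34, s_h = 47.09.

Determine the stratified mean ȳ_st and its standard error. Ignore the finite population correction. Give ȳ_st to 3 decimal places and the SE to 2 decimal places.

ȳ_st = Σ W_h ȳ_h = (1160·409.77 + 1100·243.93 + 940·153.39 + 420·162.34)/3620 = 264.09547
V̂(ȳ_st) = Σ W_h² s_h²/n_h, with W_h = N_h/N and N = 3620:
  stratum XS: (1160/3620)²·71.08²/133 = 3.9007
  stratum S: (1100/3620)²·40.89²/241 = 0.640598
  stratum M: (940/3620)²·17.50²/71 = 0.290841
  stratum L: (420/3620)²·47.09²/78 = 0.382687
V̂(ȳ_st) = 5.21482
SE(ȳ_st) = √5.21482 = 2.2836

ȳ_st ≈ 264.095, SE ≈ 2.28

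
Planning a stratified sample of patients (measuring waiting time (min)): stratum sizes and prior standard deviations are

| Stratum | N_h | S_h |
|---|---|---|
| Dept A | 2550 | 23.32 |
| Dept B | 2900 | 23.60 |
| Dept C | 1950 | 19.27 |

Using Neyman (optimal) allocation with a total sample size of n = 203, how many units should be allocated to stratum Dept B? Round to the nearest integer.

84

Neyman allocation: n_h = n · N_h S_h / Σ N_i S_i, with n = 203.
  stratum Dept A: N_h·S_h = 2550·23.32 = 59466.00
  stratum Dept B: N_h·S_h = 2900·23.60 = 68440.00
  stratum Dept C: N_h·S_h = 1950·19.27 = 37576.50
Σ N_h S_h = 165482.50
n for stratum Dept B = 203·68440.00/165482.50 = 83.956 → 84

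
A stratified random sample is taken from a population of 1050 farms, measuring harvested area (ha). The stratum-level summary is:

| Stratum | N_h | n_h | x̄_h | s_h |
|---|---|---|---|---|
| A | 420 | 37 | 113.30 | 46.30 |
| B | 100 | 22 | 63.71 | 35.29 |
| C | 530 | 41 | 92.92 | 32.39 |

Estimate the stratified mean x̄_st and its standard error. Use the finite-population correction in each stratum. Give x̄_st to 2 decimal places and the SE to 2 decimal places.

x̄_st ≈ 98.29, SE ≈ 3.86

x̄_st = Σ W_h x̄_h = (420·113.30 + 100·63.71 + 530·92.92)/1050 = 98.29010
V̂(x̄_st) = Σ W_h² (1 − n_h/N_h) s_h²/n_h, with W_h = N_h/N and N = 1050:
  stratum A: (420/1050)²·(1 − 37/420)·46.30²/37 = 8.45337
  stratum B: (100/1050)²·(1 − 22/100)·35.29²/22 = 0.400495
  stratum C: (530/1050)²·(1 − 41/530)·32.39²/41 = 6.01512
V̂(x̄_st) = 14.869
SE(x̄_st) = √14.869 = 3.85603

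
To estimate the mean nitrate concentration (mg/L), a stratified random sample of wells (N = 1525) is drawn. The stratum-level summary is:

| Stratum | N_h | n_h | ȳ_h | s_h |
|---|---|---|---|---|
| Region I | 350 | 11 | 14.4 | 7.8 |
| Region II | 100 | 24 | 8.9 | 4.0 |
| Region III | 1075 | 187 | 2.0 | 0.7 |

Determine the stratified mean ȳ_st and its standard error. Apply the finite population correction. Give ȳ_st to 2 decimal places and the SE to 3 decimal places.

ȳ_st ≈ 5.30, SE ≈ 0.534

ȳ_st = Σ W_h ȳ_h = (350·14.4 + 100·8.9 + 1075·2.0)/1525 = 5.29836
V̂(ȳ_st) = Σ W_h² (1 − n_h/N_h) s_h²/n_h, with W_h = N_h/N and N = 1525:
  stratum Region I: (350/1525)²·(1 − 11/350)·7.8²/11 = 0.282179
  stratum Region II: (100/1525)²·(1 − 24/100)·4.0²/24 = 0.00217863
  stratum Region III: (1075/1525)²·(1 − 187/1075)·0.7²/187 = 0.00107556
V̂(ȳ_st) = 0.285433
SE(ȳ_st) = √0.285433 = 0.534259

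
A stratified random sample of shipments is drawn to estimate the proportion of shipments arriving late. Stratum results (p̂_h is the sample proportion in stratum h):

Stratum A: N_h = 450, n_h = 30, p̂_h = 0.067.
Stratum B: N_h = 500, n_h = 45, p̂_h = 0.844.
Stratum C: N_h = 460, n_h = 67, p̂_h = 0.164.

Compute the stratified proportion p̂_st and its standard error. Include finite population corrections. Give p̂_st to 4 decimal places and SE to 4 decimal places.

N = 1410; stratum weights W_h = N_h/N.
p̂_st = Σ W_h p̂_h = (450·0.067 + 500·0.844 + 460·0.164)/1410 = 0.37418
V̂(p̂_st) = Σ W_h² (1 − n_h/N_h) p̂_h(1−p̂_h)/(n_h−1):
  stratum A: (450/1410)²·(1 − 30/450)·0.067·0.933/29 = 0.000204919
  stratum B: (500/1410)²·(1 − 45/500)·0.844·0.156/44 = 0.000342419
  stratum C: (460/1410)²·(1 − 67/460)·0.164·0.836/66 = 0.000188894
V̂(p̂_st) = 0.000736232; SE = √V̂ = 0.0271336

p̂_st ≈ 0.3742, SE ≈ 0.0271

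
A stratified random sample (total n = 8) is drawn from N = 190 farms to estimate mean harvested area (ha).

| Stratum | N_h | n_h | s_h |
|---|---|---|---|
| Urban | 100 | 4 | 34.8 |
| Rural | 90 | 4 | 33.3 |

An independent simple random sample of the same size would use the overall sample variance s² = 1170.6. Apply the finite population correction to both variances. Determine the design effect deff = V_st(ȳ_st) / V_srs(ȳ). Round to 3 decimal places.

deff ≈ 0.998

V̂(ȳ_st) = Σ W_h² (1 − n_h/N_h) s_h²/n_h, with W_h = N_h/N and N = 190:
  stratum Urban: (100/190)²·(1 − 4/100)·34.8²/4 = 80.5124
  stratum Rural: (90/190)²·(1 − 4/90)·33.3²/4 = 59.4377
V_st = 139.95
V_srs = (1 − 8/190)·1170.6/8 = 140.164
deff = V_st / V_srs = 139.95/140.164 = 0.9985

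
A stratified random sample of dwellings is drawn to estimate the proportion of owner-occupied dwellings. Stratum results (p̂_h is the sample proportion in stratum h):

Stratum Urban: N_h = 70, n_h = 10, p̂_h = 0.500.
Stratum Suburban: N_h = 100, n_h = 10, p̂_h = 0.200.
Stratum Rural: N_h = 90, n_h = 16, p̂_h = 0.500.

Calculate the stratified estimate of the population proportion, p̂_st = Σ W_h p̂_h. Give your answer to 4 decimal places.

N = 260; stratum weights W_h = N_h/N.
p̂_st = Σ W_h p̂_h = (70·0.500 + 100·0.200 + 90·0.500)/260 = 0.38462

p̂_st ≈ 0.3846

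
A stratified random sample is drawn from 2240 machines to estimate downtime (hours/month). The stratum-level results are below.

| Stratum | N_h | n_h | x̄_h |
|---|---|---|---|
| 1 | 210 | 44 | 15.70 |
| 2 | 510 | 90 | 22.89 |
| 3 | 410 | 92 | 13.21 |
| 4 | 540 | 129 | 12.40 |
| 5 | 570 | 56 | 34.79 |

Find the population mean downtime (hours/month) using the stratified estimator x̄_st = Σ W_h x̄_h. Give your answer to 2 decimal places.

x̄_st ≈ 20.94

N = Σ N_h = 2240. Stratum weights W_h = N_h/N.
x̄_st = (210·15.70 + 510·22.89 + 410·13.21 + 540·12.40 + 570·34.79) / 2240 = 20.9434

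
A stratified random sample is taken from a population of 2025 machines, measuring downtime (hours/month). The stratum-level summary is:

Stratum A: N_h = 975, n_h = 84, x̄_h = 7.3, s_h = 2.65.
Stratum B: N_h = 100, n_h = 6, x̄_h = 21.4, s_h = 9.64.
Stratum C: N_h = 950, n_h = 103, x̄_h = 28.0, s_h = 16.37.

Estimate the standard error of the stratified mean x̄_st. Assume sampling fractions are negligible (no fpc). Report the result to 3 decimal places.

V̂(x̄_st) = Σ W_h² s_h²/n_h, with W_h = N_h/N and N = 2025:
  stratum A: (975/2025)²·2.65²/84 = 0.0193808
  stratum B: (100/2025)²·9.64²/6 = 0.0377705
  stratum C: (950/2025)²·16.37²/103 = 0.572608
V̂(x̄_st) = 0.629759
SE(x̄_st) = √0.629759 = 0.793574

SE(x̄_st) ≈ 0.794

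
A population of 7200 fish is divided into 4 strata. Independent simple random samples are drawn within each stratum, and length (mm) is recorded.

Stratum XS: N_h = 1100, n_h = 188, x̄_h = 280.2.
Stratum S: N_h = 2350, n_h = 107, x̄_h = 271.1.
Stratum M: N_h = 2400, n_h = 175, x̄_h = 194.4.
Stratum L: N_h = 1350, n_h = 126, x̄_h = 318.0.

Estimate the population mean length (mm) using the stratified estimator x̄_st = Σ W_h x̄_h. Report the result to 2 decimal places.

N = Σ N_h = 7200. Stratum weights W_h = N_h/N.
x̄_st = (1100·280.2 + 2350·271.1 + 2400·194.4 + 1350·318.0) / 7200 = 255.7174

x̄_st ≈ 255.72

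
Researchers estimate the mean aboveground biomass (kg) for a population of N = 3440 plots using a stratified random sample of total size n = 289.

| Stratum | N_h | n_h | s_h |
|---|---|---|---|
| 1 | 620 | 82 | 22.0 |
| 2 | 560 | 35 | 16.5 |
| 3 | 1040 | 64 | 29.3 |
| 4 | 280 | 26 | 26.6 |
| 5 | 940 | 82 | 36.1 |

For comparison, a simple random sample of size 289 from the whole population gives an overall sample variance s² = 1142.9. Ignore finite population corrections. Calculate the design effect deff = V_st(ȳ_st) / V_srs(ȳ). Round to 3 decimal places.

deff ≈ 0.756

V̂(ȳ_st) = Σ W_h² s_h²/n_h, with W_h = N_h/N and N = 3440:
  stratum 1: (620/3440)²·22.0²/82 = 0.191734
  stratum 2: (560/3440)²·16.5²/35 = 0.206138
  stratum 3: (1040/3440)²·29.3²/64 = 1.22604
  stratum 4: (280/3440)²·26.6²/26 = 0.180297
  stratum 5: (940/3440)²·36.1²/82 = 1.1867
V_st = 2.99091
V_srs = s²/n = 1142.9/289 = 3.95467
deff = V_st / V_srs = 2.99091/3.95467 = 0.7563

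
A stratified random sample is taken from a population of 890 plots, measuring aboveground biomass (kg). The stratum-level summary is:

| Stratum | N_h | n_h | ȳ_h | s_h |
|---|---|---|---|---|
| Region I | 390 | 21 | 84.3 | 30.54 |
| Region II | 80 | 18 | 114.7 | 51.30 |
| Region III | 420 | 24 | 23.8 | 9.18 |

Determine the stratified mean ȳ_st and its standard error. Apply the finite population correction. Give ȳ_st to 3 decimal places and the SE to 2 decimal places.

ȳ_st ≈ 58.482, SE ≈ 3.12

ȳ_st = Σ W_h ȳ_h = (390·84.3 + 80·114.7 + 420·23.8)/890 = 58.48202
V̂(ȳ_st) = Σ W_h² (1 − n_h/N_h) s_h²/n_h, with W_h = N_h/N and N = 890:
  stratum Region I: (390/890)²·(1 − 21/390)·30.54²/21 = 8.06919
  stratum Region II: (80/890)²·(1 − 18/80)·51.30²/18 = 0.915512
  stratum Region III: (420/890)²·(1 − 24/420)·9.18²/24 = 0.73729
V̂(ȳ_st) = 9.72199
SE(ȳ_st) = √9.72199 = 3.11801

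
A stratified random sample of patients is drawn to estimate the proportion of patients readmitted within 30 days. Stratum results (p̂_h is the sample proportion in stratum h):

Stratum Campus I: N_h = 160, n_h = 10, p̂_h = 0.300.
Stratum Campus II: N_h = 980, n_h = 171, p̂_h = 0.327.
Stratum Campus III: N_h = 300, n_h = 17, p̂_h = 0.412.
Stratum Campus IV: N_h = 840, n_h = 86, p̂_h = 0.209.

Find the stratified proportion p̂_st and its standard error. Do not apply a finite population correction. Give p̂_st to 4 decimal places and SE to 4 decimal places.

N = 2280; stratum weights W_h = N_h/N.
p̂_st = Σ W_h p̂_h = (160·0.300 + 980·0.327 + 300·0.412 + 840·0.209)/2280 = 0.29282
V̂(p̂_st) = Σ W_h² p̂_h(1−p̂_h)/(n_h−1):
  stratum Campus I: (160/2280)²·0.300·0.700/9 = 0.000114907
  stratum Campus II: (980/2280)²·0.327·0.673/170 = 0.000239164
  stratum Campus III: (300/2280)²·0.412·0.588/16 = 0.000262136
  stratum Campus IV: (840/2280)²·0.209·0.791/85 = 0.000263993
V̂(p̂_st) = 0.000880201; SE = √V̂ = 0.0296682

p̂_st ≈ 0.2928, SE ≈ 0.0297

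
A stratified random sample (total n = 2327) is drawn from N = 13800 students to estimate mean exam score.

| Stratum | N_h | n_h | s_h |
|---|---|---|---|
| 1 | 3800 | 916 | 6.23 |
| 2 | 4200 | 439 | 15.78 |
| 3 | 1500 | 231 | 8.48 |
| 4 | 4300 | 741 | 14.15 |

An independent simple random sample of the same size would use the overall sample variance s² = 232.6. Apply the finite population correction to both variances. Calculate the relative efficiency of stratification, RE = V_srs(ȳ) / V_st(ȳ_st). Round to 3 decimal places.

RE ≈ 1.118

V̂(ȳ_st) = Σ W_h² (1 − n_h/N_h) s_h²/n_h, with W_h = N_h/N and N = 13800:
  stratum 1: (3800/13800)²·(1 − 916/3800)·6.23²/916 = 0.00243838
  stratum 2: (4200/13800)²·(1 − 439/4200)·15.78²/439 = 0.0470483
  stratum 3: (1500/13800)²·(1 − 231/1500)·8.48²/231 = 0.00311153
  stratum 4: (4300/13800)²·(1 − 741/4300)·14.15²/741 = 0.0217137
V_st = 0.0743119
V_srs = (1 − 2327/13800)·232.6/2327 = 0.083102
Relative efficiency = V_srs / V_st = 0.083102/0.0743119 = 1.1183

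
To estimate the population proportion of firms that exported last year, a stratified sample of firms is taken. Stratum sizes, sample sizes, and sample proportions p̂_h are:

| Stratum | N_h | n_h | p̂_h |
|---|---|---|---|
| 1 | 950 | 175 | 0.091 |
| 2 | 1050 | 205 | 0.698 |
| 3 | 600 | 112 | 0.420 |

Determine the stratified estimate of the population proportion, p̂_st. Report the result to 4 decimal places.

p̂_st ≈ 0.4121

N = 2600; stratum weights W_h = N_h/N.
p̂_st = Σ W_h p̂_h = (950·0.091 + 1050·0.698 + 600·0.420)/2600 = 0.41206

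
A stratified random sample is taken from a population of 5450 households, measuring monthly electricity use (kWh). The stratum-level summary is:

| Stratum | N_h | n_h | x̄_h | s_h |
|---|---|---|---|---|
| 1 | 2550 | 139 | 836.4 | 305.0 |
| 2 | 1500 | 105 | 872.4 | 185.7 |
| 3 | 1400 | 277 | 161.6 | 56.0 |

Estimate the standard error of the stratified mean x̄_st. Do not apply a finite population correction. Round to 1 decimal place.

V̂(x̄_st) = Σ W_h² s_h²/n_h, with W_h = N_h/N and N = 5450:
  stratum 1: (2550/5450)²·305.0²/139 = 146.512
  stratum 2: (1500/5450)²·185.7²/105 = 24.8785
  stratum 3: (1400/5450)²·56.0²/277 = 0.747067
V̂(x̄_st) = 172.137
SE(x̄_st) = √172.137 = 13.1201

SE(x̄_st) ≈ 13.1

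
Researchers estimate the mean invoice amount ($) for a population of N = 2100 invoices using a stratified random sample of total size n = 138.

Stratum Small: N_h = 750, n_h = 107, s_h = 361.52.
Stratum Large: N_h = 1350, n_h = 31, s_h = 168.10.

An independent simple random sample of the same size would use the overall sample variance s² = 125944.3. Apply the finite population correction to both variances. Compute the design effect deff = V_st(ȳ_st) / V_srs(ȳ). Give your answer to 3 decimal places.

V̂(ȳ_st) = Σ W_h² (1 − n_h/N_h) s_h²/n_h, with W_h = N_h/N and N = 2100:
  stratum Small: (750/2100)²·(1 − 107/750)·361.52²/107 = 133.572
  stratum Large: (1350/2100)²·(1 − 31/1350)·168.10²/31 = 368.056
V_st = 501.628
V_srs = (1 − 138/2100)·125944.3/138 = 852.666
deff = V_st / V_srs = 501.628/852.666 = 0.5883

deff ≈ 0.588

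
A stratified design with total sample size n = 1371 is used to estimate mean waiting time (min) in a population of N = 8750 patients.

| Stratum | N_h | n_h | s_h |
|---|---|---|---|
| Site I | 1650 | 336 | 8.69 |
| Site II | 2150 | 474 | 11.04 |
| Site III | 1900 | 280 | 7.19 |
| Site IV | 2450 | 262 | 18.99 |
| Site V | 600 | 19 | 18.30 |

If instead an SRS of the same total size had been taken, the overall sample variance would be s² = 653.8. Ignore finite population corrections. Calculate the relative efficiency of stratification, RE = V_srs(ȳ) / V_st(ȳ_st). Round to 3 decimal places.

RE ≈ 2.138

V̂(ȳ_st) = Σ W_h² s_h²/n_h, with W_h = N_h/N and N = 8750:
  stratum Site I: (1650/8750)²·8.69²/336 = 0.00799194
  stratum Site II: (2150/8750)²·11.04²/474 = 0.0155246
  stratum Site III: (1900/8750)²·7.19²/280 = 0.00870544
  stratum Site IV: (2450/8750)²·18.99²/262 = 0.107911
  stratum Site V: (600/8750)²·18.30²/19 = 0.0828772
V_st = 0.22301
V_srs = s²/n = 653.8/1371 = 0.476878
Relative efficiency = V_srs / V_st = 0.476878/0.22301 = 2.1384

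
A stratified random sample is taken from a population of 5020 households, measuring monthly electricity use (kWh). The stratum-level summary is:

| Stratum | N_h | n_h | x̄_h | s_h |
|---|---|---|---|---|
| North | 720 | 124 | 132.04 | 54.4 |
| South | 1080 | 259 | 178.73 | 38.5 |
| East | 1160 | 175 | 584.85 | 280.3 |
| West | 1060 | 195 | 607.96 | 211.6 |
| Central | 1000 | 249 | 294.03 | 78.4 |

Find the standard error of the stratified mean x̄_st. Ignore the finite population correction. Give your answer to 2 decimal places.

SE(x̄_st) ≈ 6.00

V̂(x̄_st) = Σ W_h² s_h²/n_h, with W_h = N_h/N and N = 5020:
  stratum North: (720/5020)²·54.4²/124 = 0.490946
  stratum South: (1080/5020)²·38.5²/259 = 0.264888
  stratum East: (1160/5020)²·280.3²/175 = 23.9727
  stratum West: (1060/5020)²·211.6²/195 = 10.2377
  stratum Central: (1000/5020)²·78.4²/249 = 0.979547
V̂(x̄_st) = 35.9457
SE(x̄_st) = √35.9457 = 5.99548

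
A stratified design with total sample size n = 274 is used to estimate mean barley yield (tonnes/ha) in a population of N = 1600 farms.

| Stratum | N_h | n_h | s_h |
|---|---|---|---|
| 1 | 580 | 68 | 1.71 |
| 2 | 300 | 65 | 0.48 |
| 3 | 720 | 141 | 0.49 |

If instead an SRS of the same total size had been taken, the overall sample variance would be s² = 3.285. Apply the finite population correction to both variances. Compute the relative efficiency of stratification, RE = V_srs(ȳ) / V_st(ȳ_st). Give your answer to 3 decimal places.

V̂(ȳ_st) = Σ W_h² (1 − n_h/N_h) s_h²/n_h, with W_h = N_h/N and N = 1600:
  stratum 1: (580/1600)²·(1 − 68/580)·1.71²/68 = 0.00498817
  stratum 2: (300/1600)²·(1 − 65/300)·0.48²/65 = 9.76154e-05
  stratum 3: (720/1600)²·(1 − 141/720)·0.49²/141 = 0.000277296
V_st = 0.00536308
V_srs = (1 − 274/1600)·3.285/274 = 0.00993593
Relative efficiency = V_srs / V_st = 0.00993593/0.00536308 = 1.8527

RE ≈ 1.853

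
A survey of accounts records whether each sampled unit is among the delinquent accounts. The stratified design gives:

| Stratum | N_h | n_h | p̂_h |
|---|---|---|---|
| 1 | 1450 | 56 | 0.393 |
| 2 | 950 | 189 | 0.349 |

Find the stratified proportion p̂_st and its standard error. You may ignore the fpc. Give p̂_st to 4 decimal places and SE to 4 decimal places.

p̂_st ≈ 0.3756, SE ≈ 0.0421

N = 2400; stratum weights W_h = N_h/N.
p̂_st = Σ W_h p̂_h = (1450·0.393 + 950·0.349)/2400 = 0.37558
V̂(p̂_st) = Σ W_h² p̂_h(1−p̂_h)/(n_h−1):
  stratum 1: (1450/2400)²·0.393·0.607/55 = 0.00158319
  stratum 2: (950/2400)²·0.349·0.651/188 = 0.000189353
V̂(p̂_st) = 0.00177254; SE = √V̂ = 0.0421015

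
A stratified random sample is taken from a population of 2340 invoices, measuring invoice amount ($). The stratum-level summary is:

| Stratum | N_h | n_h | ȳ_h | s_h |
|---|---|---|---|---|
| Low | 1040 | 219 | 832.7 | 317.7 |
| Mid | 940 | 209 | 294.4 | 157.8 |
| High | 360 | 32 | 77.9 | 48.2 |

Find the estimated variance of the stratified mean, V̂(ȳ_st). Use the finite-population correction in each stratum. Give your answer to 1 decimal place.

V̂(ȳ_st) = Σ W_h² (1 − n_h/N_h) s_h²/n_h, with W_h = N_h/N and N = 2340:
  stratum Low: (1040/2340)²·(1 − 219/1040)·317.7²/219 = 71.8679
  stratum Mid: (940/2340)²·(1 − 209/940)·157.8²/209 = 14.9514
  stratum High: (360/2340)²·(1 − 32/360)·48.2²/32 = 1.56563
V̂(ȳ_st) = 88.3849

V̂(ȳ_st) ≈ 88.4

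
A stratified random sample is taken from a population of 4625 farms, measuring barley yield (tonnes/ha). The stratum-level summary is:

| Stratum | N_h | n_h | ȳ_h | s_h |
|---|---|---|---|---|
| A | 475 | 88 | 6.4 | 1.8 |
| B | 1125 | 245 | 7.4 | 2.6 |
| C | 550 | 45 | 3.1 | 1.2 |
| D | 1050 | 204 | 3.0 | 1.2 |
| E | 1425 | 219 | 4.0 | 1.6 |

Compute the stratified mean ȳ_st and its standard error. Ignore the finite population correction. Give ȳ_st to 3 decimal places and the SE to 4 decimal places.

ȳ_st ≈ 4.739, SE ≈ 0.0628

ȳ_st = Σ W_h ȳ_h = (475·6.4 + 1125·7.4 + 550·3.1 + 1050·3.0 + 1425·4.0)/4625 = 4.73946
V̂(ȳ_st) = Σ W_h² s_h²/n_h, with W_h = N_h/N and N = 4625:
  stratum A: (475/4625)²·1.8²/88 = 0.000388352
  stratum B: (1125/4625)²·2.6²/245 = 0.00163253
  stratum C: (550/4625)²·1.2²/45 = 0.000452535
  stratum D: (1050/4625)²·1.2²/204 = 0.000363821
  stratum E: (1425/4625)²·1.6²/219 = 0.00110969
V̂(ȳ_st) = 0.00394693
SE(ȳ_st) = √0.00394693 = 0.0628246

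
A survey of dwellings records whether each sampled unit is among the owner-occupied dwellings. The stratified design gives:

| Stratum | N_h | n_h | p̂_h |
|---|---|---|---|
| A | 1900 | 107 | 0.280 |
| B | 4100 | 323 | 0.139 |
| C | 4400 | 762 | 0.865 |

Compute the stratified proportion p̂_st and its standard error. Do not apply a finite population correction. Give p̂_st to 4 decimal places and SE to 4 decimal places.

N = 10400; stratum weights W_h = N_h/N.
p̂_st = Σ W_h p̂_h = (1900·0.280 + 4100·0.139 + 4400·0.865)/10400 = 0.47191
V̂(p̂_st) = Σ W_h² p̂_h(1−p̂_h)/(n_h−1):
  stratum A: (1900/10400)²·0.280·0.720/106 = 6.34783e-05
  stratum B: (4100/10400)²·0.139·0.861/322 = 5.77648e-05
  stratum C: (4400/10400)²·0.865·0.135/761 = 2.74665e-05
V̂(p̂_st) = 0.00014871; SE = √V̂ = 0.0121947

p̂_st ≈ 0.4719, SE ≈ 0.0122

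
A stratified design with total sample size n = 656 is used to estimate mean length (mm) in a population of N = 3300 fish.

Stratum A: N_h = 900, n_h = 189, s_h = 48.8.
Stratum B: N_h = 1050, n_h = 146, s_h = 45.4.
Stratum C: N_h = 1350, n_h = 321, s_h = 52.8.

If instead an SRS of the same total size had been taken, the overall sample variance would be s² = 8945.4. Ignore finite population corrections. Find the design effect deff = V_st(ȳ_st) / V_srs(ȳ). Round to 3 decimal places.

deff ≈ 0.280

V̂(ȳ_st) = Σ W_h² s_h²/n_h, with W_h = N_h/N and N = 3300:
  stratum A: (900/3300)²·48.8²/189 = 0.937206
  stratum B: (1050/3300)²·45.4²/146 = 1.42925
  stratum C: (1350/3300)²·52.8²/321 = 1.45346
V_st = 3.81992
V_srs = s²/n = 8945.4/656 = 13.6363
deff = V_st / V_srs = 3.81992/13.6363 = 0.2801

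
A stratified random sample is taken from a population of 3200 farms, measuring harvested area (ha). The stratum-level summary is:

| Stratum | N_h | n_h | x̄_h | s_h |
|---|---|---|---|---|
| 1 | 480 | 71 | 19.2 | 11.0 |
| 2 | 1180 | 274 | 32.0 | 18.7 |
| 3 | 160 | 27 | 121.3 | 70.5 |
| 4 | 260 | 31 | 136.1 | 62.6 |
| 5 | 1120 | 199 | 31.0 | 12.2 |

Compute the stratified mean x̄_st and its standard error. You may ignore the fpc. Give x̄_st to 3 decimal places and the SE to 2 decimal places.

x̄_st ≈ 42.653, SE ≈ 1.26

x̄_st = Σ W_h x̄_h = (480·19.2 + 1180·32.0 + 160·121.3 + 260·136.1 + 1120·31.0)/3200 = 42.65313
V̂(x̄_st) = Σ W_h² s_h²/n_h, with W_h = N_h/N and N = 3200:
  stratum 1: (480/3200)²·11.0²/71 = 0.0383451
  stratum 2: (1180/3200)²·18.7²/274 = 0.173539
  stratum 3: (160/3200)²·70.5²/27 = 0.460208
  stratum 4: (260/3200)²·62.6²/31 = 0.834514
  stratum 5: (1120/3200)²·12.2²/199 = 0.0916226
V̂(x̄_st) = 1.59823
SE(x̄_st) = √1.59823 = 1.26421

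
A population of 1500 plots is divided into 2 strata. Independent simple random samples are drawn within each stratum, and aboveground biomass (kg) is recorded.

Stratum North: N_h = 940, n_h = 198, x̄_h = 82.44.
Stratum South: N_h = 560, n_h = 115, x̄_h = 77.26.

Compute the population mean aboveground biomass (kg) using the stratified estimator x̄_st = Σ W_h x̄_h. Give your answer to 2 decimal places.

x̄_st ≈ 80.51

N = Σ N_h = 1500. Stratum weights W_h = N_h/N.
x̄_st = (940·82.44 + 560·77.26) / 1500 = 80.5061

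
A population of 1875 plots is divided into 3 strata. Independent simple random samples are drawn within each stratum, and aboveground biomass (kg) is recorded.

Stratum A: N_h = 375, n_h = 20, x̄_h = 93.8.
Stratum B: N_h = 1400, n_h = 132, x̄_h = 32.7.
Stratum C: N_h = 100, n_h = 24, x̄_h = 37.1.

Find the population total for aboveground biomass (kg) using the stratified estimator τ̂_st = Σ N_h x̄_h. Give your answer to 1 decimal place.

τ̂_st = Σ N_h x̄_h = 375·93.8 + 1400·32.7 + 100·37.1 = 84665.0

τ̂_st ≈ 84665.0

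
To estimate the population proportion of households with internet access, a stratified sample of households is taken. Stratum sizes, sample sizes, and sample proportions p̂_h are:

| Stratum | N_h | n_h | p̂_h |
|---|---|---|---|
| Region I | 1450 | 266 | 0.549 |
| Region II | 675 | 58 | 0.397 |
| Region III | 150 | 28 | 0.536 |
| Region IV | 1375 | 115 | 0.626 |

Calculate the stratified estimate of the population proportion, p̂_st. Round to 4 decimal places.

N = 3650; stratum weights W_h = N_h/N.
p̂_st = Σ W_h p̂_h = (1450·0.549 + 675·0.397 + 150·0.536 + 1375·0.626)/3650 = 0.54936

p̂_st ≈ 0.5494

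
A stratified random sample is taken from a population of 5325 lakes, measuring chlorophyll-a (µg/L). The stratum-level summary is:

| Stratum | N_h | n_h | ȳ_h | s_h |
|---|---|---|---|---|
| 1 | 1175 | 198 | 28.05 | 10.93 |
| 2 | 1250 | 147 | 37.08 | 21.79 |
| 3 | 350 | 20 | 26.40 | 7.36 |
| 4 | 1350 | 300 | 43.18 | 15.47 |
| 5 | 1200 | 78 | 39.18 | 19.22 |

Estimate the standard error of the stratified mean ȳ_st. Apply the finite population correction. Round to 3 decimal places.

SE(ȳ_st) ≈ 0.676

V̂(ȳ_st) = Σ W_h² (1 − n_h/N_h) s_h²/n_h, with W_h = N_h/N and N = 5325:
  stratum 1: (1175/5325)²·(1 − 198/1175)·10.93²/198 = 0.0244269
  stratum 2: (1250/5325)²·(1 − 147/1250)·21.79²/147 = 0.157052
  stratum 3: (350/5325)²·(1 − 20/350)·7.36²/20 = 0.0110324
  stratum 4: (1350/5325)²·(1 − 300/1350)·15.47²/300 = 0.0398789
  stratum 5: (1200/5325)²·(1 − 78/1200)·19.22²/78 = 0.224878
V̂(ȳ_st) = 0.457268
SE(ȳ_st) = √0.457268 = 0.676216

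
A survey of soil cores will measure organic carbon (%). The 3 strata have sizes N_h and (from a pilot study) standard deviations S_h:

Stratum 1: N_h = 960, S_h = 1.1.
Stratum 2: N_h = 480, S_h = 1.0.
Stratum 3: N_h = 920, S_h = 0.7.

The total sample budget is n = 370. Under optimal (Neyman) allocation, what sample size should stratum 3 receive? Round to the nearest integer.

Neyman allocation: n_h = n · N_h S_h / Σ N_i S_i, with n = 370.
  stratum 1: N_h·S_h = 960·1.1 = 1056.00
  stratum 2: N_h·S_h = 480·1.0 = 480.00
  stratum 3: N_h·S_h = 920·0.7 = 644.00
Σ N_h S_h = 2180.00
n for stratum 3 = 370·644.00/2180.00 = 109.303 → 109

109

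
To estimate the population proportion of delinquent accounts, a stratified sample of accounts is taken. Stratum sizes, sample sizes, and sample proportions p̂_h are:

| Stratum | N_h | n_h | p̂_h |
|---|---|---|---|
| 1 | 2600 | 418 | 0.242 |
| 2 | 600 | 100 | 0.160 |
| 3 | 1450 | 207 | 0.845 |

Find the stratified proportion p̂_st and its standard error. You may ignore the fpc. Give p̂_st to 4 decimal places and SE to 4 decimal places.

p̂_st ≈ 0.4195, SE ≈ 0.0149

N = 4650; stratum weights W_h = N_h/N.
p̂_st = Σ W_h p̂_h = (2600·0.242 + 600·0.160 + 1450·0.845)/4650 = 0.41945
V̂(p̂_st) = Σ W_h² p̂_h(1−p̂_h)/(n_h−1):
  stratum 1: (2600/4650)²·0.242·0.758/417 = 0.000137527
  stratum 2: (600/4650)²·0.160·0.840/99 = 2.26027e-05
  stratum 3: (1450/4650)²·0.845·0.155/206 = 6.18232e-05
V̂(p̂_st) = 0.000221953; SE = √V̂ = 0.0148981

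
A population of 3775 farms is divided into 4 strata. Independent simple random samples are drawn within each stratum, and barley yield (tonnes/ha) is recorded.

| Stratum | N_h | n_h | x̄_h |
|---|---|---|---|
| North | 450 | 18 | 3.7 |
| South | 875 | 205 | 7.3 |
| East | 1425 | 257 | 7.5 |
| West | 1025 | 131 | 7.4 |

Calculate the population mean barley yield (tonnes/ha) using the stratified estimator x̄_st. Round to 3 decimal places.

N = Σ N_h = 3775. Stratum weights W_h = N_h/N.
x̄_st = (450·3.7 + 875·7.3 + 1425·7.5 + 1025·7.4) / 3775 = 6.97351

x̄_st ≈ 6.974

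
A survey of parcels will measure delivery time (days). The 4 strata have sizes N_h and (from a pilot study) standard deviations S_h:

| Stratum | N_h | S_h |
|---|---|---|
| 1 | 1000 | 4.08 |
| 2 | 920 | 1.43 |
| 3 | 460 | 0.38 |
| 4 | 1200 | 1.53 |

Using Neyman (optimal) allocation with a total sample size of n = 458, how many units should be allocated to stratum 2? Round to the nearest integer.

81

Neyman allocation: n_h = n · N_h S_h / Σ N_i S_i, with n = 458.
  stratum 1: N_h·S_h = 1000·4.08 = 4080.00
  stratum 2: N_h·S_h = 920·1.43 = 1315.60
  stratum 3: N_h·S_h = 460·0.38 = 174.80
  stratum 4: N_h·S_h = 1200·1.53 = 1836.00
Σ N_h S_h = 7406.40
n for stratum 2 = 458·1315.60/7406.40 = 81.355 → 81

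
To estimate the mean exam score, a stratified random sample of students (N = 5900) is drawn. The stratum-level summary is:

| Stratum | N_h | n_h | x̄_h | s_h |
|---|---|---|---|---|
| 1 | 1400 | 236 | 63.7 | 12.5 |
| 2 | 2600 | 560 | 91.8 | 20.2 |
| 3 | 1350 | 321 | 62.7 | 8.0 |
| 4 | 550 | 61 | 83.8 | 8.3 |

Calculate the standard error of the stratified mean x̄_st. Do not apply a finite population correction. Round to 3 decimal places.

V̂(x̄_st) = Σ W_h² s_h²/n_h, with W_h = N_h/N and N = 5900:
  stratum 1: (1400/5900)²·12.5²/236 = 0.0372786
  stratum 2: (2600/5900)²·20.2²/560 = 0.1415
  stratum 3: (1350/5900)²·8.0²/321 = 0.0104385
  stratum 4: (550/5900)²·8.3²/61 = 0.00981404
V̂(x̄_st) = 0.199031
SE(x̄_st) = √0.199031 = 0.446129

SE(x̄_st) ≈ 0.446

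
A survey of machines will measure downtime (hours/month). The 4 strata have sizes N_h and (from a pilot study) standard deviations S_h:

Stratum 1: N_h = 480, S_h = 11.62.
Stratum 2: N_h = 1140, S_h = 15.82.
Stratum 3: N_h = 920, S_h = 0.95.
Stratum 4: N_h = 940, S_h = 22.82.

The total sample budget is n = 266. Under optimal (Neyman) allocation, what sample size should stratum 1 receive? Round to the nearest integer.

32

Neyman allocation: n_h = n · N_h S_h / Σ N_i S_i, with n = 266.
  stratum 1: N_h·S_h = 480·11.62 = 5577.60
  stratum 2: N_h·S_h = 1140·15.82 = 18034.80
  stratum 3: N_h·S_h = 920·0.95 = 874.00
  stratum 4: N_h·S_h = 940·22.82 = 21450.80
Σ N_h S_h = 45937.20
n for stratum 1 = 266·5577.60/45937.20 = 32.297 → 32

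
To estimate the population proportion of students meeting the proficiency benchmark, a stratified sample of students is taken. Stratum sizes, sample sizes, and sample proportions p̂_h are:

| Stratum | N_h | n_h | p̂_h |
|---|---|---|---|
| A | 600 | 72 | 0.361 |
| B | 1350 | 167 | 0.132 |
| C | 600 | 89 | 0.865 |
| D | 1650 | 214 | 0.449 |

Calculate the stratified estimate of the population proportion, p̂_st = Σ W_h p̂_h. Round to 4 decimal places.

p̂_st ≈ 0.3940

N = 4200; stratum weights W_h = N_h/N.
p̂_st = Σ W_h p̂_h = (600·0.361 + 1350·0.132 + 600·0.865 + 1650·0.449)/4200 = 0.39396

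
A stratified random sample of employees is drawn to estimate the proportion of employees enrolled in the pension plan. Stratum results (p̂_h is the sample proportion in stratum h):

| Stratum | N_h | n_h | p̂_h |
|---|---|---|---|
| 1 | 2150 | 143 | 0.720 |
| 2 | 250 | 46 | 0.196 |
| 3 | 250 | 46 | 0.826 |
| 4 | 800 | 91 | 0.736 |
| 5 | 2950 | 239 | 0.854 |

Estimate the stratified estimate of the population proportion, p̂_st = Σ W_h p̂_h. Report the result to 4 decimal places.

N = 6400; stratum weights W_h = N_h/N.
p̂_st = Σ W_h p̂_h = (2150·0.720 + 250·0.196 + 250·0.826 + 800·0.736 + 2950·0.854)/6400 = 0.76744

p̂_st ≈ 0.7674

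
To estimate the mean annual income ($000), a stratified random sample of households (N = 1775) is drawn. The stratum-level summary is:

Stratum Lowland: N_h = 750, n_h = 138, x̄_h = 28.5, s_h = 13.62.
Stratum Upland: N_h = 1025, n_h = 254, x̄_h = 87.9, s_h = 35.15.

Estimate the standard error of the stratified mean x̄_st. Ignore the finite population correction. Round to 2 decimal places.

SE(x̄_st) ≈ 1.36

V̂(x̄_st) = Σ W_h² s_h²/n_h, with W_h = N_h/N and N = 1775:
  stratum Lowland: (750/1775)²·13.62²/138 = 0.239994
  stratum Upland: (1025/1775)²·35.15²/254 = 1.62206
V̂(x̄_st) = 1.86206
SE(x̄_st) = √1.86206 = 1.36457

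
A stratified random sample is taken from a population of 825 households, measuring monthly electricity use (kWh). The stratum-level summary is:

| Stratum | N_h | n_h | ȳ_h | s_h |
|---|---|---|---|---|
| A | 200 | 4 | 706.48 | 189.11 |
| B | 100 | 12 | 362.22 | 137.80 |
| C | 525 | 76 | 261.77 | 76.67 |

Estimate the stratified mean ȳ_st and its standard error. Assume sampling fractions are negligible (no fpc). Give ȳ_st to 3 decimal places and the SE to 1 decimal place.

ȳ_st = Σ W_h ȳ_h = (200·706.48 + 100·362.22 + 525·261.77)/825 = 381.75424
V̂(ȳ_st) = Σ W_h² s_h²/n_h, with W_h = N_h/N and N = 825:
  stratum A: (200/825)²·189.11²/4 = 525.438
  stratum B: (100/825)²·137.80²/12 = 23.2493
  stratum C: (525/825)²·76.67²/76 = 31.3219
V̂(ȳ_st) = 580.009
SE(ȳ_st) = √580.009 = 24.0834

ȳ_st ≈ 381.754, SE ≈ 24.1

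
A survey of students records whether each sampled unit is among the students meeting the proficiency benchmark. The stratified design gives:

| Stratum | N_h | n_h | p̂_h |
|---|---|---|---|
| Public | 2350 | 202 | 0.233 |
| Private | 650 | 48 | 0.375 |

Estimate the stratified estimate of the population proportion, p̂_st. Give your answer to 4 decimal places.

N = 3000; stratum weights W_h = N_h/N.
p̂_st = Σ W_h p̂_h = (2350·0.233 + 650·0.375)/3000 = 0.26377

p̂_st ≈ 0.2638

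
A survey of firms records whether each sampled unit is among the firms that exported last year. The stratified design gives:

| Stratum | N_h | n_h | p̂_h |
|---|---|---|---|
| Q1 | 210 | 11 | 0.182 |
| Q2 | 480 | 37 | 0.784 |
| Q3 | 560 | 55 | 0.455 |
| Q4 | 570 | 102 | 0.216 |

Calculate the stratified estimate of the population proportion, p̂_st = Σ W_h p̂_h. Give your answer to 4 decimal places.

p̂_st ≈ 0.4354

N = 1820; stratum weights W_h = N_h/N.
p̂_st = Σ W_h p̂_h = (210·0.182 + 480·0.784 + 560·0.455 + 570·0.216)/1820 = 0.43542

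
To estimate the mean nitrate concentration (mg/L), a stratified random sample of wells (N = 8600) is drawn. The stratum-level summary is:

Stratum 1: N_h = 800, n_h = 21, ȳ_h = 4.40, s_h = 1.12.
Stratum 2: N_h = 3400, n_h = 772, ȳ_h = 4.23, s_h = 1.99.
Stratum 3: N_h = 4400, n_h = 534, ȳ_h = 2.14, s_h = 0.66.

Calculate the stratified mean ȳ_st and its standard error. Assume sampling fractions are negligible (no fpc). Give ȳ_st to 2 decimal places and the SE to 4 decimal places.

ȳ_st ≈ 3.18, SE ≈ 0.0391

ȳ_st = Σ W_h ȳ_h = (800·4.40 + 3400·4.23 + 4400·2.14)/8600 = 3.17651
V̂(ȳ_st) = Σ W_h² s_h²/n_h, with W_h = N_h/N and N = 8600:
  stratum 1: (800/8600)²·1.12²/21 = 0.000516892
  stratum 2: (3400/8600)²·1.99²/772 = 0.00080177
  stratum 3: (4400/8600)²·0.66²/534 = 0.000213528
V̂(ȳ_st) = 0.00153219
SE(ȳ_st) = √0.00153219 = 0.0391432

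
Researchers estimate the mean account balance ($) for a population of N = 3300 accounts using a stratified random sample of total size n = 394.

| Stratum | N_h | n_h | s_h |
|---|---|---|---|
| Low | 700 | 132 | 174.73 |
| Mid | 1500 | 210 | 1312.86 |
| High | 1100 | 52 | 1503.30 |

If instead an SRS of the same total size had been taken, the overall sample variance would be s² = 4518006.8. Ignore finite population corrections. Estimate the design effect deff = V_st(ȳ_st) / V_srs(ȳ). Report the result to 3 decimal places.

deff ≈ 0.570

V̂(ȳ_st) = Σ W_h² s_h²/n_h, with W_h = N_h/N and N = 3300:
  stratum Low: (700/3300)²·174.73²/132 = 10.4071
  stratum Mid: (1500/3300)²·1312.86²/210 = 1695.79
  stratum High: (1100/3300)²·1503.30²/52 = 4828.87
V_st = 6535.07
V_srs = s²/n = 4518006.8/394 = 11467
deff = V_st / V_srs = 6535.07/11467 = 0.5699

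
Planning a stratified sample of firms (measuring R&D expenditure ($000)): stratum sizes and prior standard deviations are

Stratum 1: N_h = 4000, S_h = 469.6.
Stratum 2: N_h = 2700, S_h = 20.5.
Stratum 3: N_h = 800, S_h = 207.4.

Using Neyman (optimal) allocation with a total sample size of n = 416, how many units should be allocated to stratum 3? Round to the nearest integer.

33

Neyman allocation: n_h = n · N_h S_h / Σ N_i S_i, with n = 416.
  stratum 1: N_h·S_h = 4000·469.6 = 1878400.00
  stratum 2: N_h·S_h = 2700·20.5 = 55350.00
  stratum 3: N_h·S_h = 800·207.4 = 165920.00
Σ N_h S_h = 2099670.00
n for stratum 3 = 416·165920.00/2099670.00 = 32.873 → 33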